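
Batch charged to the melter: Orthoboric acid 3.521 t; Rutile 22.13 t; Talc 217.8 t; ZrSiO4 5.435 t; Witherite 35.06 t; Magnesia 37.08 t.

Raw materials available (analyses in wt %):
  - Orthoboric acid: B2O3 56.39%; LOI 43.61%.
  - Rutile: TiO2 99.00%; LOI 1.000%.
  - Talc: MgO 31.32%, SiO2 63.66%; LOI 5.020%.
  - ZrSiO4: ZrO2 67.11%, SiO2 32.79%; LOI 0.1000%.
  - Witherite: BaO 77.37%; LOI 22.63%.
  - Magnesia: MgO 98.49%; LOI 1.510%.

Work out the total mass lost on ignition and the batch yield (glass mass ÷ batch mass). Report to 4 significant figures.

Intermediates are printed rounded off to 4 significant figures between the steps — the working math maintains full float precision at each step; exactly one rounding is applied to each reported number. The derived quantities are re-derived starting from the weights at 299.8 t of glass in full float precision (the yield, the six compositions, ignition loss, net glass mass, the totals) as they appear in problem or answer.
Ignition loss by material:
  Orthoboric acid: 3.521 × 0.4361 = 1.536 t
  Rutile: 22.13 × 0.01000 = 0.2213 t
  Talc: 217.8 × 0.05020 = 10.93 t
  ZrSiO4: 5.435 × 0.001000 = 0.005435 t
  Witherite: 35.06 × 0.2263 = 7.934 t
  Magnesia: 37.08 × 0.01510 = 0.5599 t
Total LOI = 21.19 t
Glass = batch − LOI = 321.0 − 21.19 = 299.8 t

LOI loss = 21.19 t; glass = 299.8 t; yield = 93.40%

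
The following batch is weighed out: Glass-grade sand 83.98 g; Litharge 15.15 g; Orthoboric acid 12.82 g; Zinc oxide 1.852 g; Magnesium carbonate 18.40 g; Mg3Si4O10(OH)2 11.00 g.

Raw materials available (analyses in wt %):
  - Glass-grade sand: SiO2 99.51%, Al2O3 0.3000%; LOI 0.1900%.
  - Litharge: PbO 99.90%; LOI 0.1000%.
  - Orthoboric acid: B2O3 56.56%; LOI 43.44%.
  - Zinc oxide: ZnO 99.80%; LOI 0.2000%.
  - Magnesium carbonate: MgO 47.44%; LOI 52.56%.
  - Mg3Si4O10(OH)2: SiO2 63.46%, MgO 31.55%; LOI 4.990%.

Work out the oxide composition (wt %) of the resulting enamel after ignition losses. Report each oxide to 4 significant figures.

Rounding to four significant digits applies to each working value as printed. All internal work maintains full precision at each step; each reported number is rounded once only. Derived quantities are re-derived in full float precision (the six compositions, glass mass, the totals, ignition loss, the yield) from the weighed amounts for 127.2 g of glass as written in problem or answer.
Per-oxide mass from batch:
  SiO2: 83.98·0.9951 + 11.00·0.6346 = 90.55 g
  MgO: 18.40·0.4744 + 11.00·0.3155 = 12.20 g
  B2O3: 12.82·0.5656 = 7.251 g
  PbO: 15.15·0.9990 = 15.13 g
  Al2O3: 83.98·0.003000 = 0.2519 g
  ZnO: 1.852·0.9980 = 1.848 g
LOI: 83.98·0.001900 + 15.15·0.001000 + 12.82·0.4344 + 1.852·0.002000 + 18.40·0.5256 + 11.00·0.04990 = 15.97 g
Glass = total batch minus LOI = 143.2 − 15.97 = 127.2 g (the oxide masses sum to this)
each oxide over glass, ×100, is wt %

Glass mass = 127.2 g (batch 143.2 − LOI 15.97).
Composition: SiO2 71.17%, MgO 9.588%, B2O3 5.699%, PbO 11.90%, Al2O3 0.1980%, ZnO 1.453%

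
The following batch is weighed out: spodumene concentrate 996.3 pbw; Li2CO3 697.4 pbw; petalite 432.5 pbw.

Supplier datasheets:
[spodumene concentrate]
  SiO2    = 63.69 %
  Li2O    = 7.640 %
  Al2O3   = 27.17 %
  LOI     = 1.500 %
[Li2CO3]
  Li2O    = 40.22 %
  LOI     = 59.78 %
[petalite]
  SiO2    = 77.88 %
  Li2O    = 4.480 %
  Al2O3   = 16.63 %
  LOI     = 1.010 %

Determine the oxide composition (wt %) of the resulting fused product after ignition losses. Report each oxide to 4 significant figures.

Glass mass = 1690 pbw (batch 2126 − LOI 436.2).
Composition: SiO2 57.48%, Li2O 22.25%, Al2O3 20.27%

Full float precision is maintained in all steps — in-progress results are shown rounded off to 4 significant digits as written; every reported number is rounded just once — the derived quantities, including the totals, yield, three oxide percentages, glass mass, LOI, are recomputed starting from the weights at 1690 pbw of glass at exact precision as written in question or answer.
Oxide-by-oxide delivered mass:
  SiO2: 996.3·0.6369 + 432.5·0.7788 = 971.4 pbw
  Li2O: 996.3·0.07640 + 697.4·0.4022 + 432.5·0.04480 = 376.0 pbw
  Al2O3: 996.3·0.2717 + 432.5·0.1663 = 342.6 pbw
LOI: 996.3·0.01500 + 697.4·0.5978 + 432.5·0.01010 = 436.2 pbw
Net of LOI, the glass mass = 2126 − 436.2 = 1690 pbw (matching Σ of the oxides)
each oxide over glass, ×100, is wt %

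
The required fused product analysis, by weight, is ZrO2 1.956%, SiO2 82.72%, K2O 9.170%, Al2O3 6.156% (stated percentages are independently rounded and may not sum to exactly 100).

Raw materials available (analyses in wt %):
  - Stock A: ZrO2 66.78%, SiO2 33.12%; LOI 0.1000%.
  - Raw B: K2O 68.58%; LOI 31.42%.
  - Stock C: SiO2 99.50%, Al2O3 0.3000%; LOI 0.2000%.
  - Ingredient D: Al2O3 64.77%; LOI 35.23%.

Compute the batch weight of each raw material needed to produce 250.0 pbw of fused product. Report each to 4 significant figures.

Each numeric step runs at full float precision at every stage. Intermediates appear with 4-significant-digit rounding within the worked lines — each reported value is rounded exactly once — the derived quantities are rebuilt in exact precision (totals, four oxide percentages, the yield, ignition loss, net glass mass) from the weighed amounts per 250.0 pbw of glass, as they appear in question or answer.
Target oxide masses per 250.0 pbw fused product:
  ZrO2: 1.956% × 250.0 = 4.890 pbw
  SiO2: 82.72% × 250.0 = 206.8 pbw
  K2O: 9.170% × 250.0 = 22.92 pbw
  Al2O3: 6.156% × 250.0 = 15.39 pbw
Checking each oxide sum from the weights as reported, against the basis in use (target by target, the sums agree once rounding is allowed for):
  ZrO2: 7.323·0.6678 = 4.890 pbw (target 4.890 pbw)
  SiO2: 7.323·0.3312 + 205.4·0.9950 = 206.8 pbw (target 206.8 pbw)
  K2O: 33.43·0.6858 = 22.93 pbw (target 22.92 pbw)
  Al2O3: 205.4·0.003000 + 22.81·0.6477 = 15.39 pbw (target 15.39 pbw)
Consistency of the glass mass: whole batch net of LOI = 250.0 pbw (the Σ of target masses is 250.0 pbw; with the basis standing at 250.0 pbw — a pure rounding effect).
Total batch = Σ batch = 269.0 pbw; loss to ignition Σ batch·LOI = 18.96 pbw; as yield: glass ÷ batch → 92.95%.

Batch per 250.0 pbw fused product:
  Stock A: 7.323 pbw
  Raw B: 33.43 pbw
  Stock C: 205.4 pbw
  Ingredient D: 22.81 pbw
Total batch = 269.0 pbw; LOI loss = 18.96 pbw; yield = 92.95%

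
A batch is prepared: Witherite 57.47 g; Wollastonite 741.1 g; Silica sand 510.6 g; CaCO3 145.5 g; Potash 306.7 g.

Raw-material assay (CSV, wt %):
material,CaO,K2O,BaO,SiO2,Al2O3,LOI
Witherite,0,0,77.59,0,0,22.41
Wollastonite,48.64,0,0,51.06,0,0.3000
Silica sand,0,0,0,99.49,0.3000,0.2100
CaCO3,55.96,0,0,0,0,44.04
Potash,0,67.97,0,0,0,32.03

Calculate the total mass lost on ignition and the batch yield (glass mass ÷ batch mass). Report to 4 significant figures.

Values along the way are shown rounded off to 4 significant figures when written out. Every computation holds exact precision through every step — exactly one rounding is applied to every reported result. Derived quantities are re-derived in exact precision (five oxide percentages, LOI, yield, the totals, glass mass) starting from the weights per 1583 g of glass, as quoted within the problem or the answer.
LOI of each material in turn:
  Witherite: 57.47 × 0.2241 = 12.88 g
  Wollastonite: 741.1 × 0.003000 = 2.223 g
  Silica sand: 510.6 × 0.002100 = 1.072 g
  CaCO3: 145.5 × 0.4404 = 64.08 g
  Potash: 306.7 × 0.3203 = 98.24 g
Total LOI = 178.5 g
Glass = batch − LOI = 1761 − 178.5 = 1583 g

LOI loss = 178.5 g; glass = 1583 g; yield = 89.87%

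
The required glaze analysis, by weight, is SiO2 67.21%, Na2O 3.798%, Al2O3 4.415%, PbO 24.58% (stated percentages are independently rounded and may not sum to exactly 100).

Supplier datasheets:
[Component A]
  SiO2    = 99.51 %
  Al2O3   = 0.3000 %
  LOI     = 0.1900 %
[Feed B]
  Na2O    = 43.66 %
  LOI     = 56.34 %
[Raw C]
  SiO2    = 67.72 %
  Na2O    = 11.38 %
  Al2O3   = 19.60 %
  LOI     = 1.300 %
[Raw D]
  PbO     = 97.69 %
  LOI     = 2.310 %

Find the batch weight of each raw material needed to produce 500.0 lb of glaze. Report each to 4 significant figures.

Batch per 500.0 lb glaze:
  Component A: 263.8 lb
  Feed B: 15.19 lb
  Raw C: 108.6 lb
  Raw D: 125.8 lb
Total batch = 513.4 lb; LOI loss = 13.38 lb; yield = 97.39%

The whole derivation keeps exact precision at every stage; values along the way are shown, rounded to 4 significant digits, on the page. Exactly one rounding is applied to each reported result; all derived quantities (the four compositions, LOI, the yield, the totals, glass mass) are rebuilt in exact precision using the weight values per 500.0 lb of glass, exactly as printed in the question or the answer.
Oxide-by-oxide targets in 500.0 lb glaze:
  SiO2: 67.21% × 500.0 = 336.0 lb
  Na2O: 3.798% × 500.0 = 18.99 lb
  Al2O3: 4.415% × 500.0 = 22.08 lb
  PbO: 24.58% × 500.0 = 122.9 lb
A balance pass over the oxides, given the weights on record, at the basis given (sum by sum, the targets are met given rounding of the digits):
  SiO2: 263.8·0.9951 + 108.6·0.6772 = 336.1 lb (target 336.0 lb)
  Na2O: 15.19·0.4366 + 108.6·0.1138 = 18.99 lb (target 18.99 lb)
  Al2O3: 263.8·0.003000 + 108.6·0.1960 = 22.08 lb (target 22.08 lb)
  PbO: 125.8·0.9769 = 122.9 lb (target 122.9 lb)
Mass balance on the glass: the batch minus its LOI: 500.0 lb (oxide target masses add up to 500.0 lb; stated basis 500.0 lb — any gap is answer rounding).
Batch total: Σ batch = 513.4 lb; Σ batch·LOI gives LOI loss = 13.38 lb; as yield: glass ÷ batch → 97.39%.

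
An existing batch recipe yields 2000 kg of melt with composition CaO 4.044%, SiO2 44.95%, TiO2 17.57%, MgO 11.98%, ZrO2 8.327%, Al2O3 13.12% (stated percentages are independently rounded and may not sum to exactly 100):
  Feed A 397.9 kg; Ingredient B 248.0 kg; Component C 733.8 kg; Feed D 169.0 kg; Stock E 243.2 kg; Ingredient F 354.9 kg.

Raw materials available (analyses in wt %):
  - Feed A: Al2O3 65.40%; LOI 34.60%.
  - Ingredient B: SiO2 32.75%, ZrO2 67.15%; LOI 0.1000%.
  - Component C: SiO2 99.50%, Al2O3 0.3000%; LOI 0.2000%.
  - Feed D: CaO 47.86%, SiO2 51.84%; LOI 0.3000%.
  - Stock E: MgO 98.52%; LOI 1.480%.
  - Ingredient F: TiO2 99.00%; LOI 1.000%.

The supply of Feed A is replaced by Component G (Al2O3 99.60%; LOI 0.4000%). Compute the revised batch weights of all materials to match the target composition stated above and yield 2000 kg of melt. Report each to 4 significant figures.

Exact precision is kept in every operation; mid-chain values are displayed, with 4-significant-figure rounding, alongside each step; exactly one rounding lands on every reported figure — derived quantities, including yield, the six compositions, totals, glass mass, LOI, are carried from the weighed amounts per 2000 kg of glass in exact precision as written in the question or the answer.
Oxide-by-oxide targets in 2000 kg melt:
  CaO: 4.044% × 2000 = 80.88 kg
  SiO2: 44.95% × 2000 = 899.0 kg
  TiO2: 17.57% × 2000 = 351.4 kg
  MgO: 11.98% × 2000 = 239.6 kg
  ZrO2: 8.327% × 2000 = 166.5 kg
  Al2O3: 13.12% × 2000 = 262.4 kg
Mass-balance tally per oxide on the weights just shown, on the stated basis (each sum matches its target mass once rounding is allowed for):
  CaO: 169.0·0.4786 = 80.88 kg (target 80.88 kg)
  SiO2: 248.0·0.3275 + 733.8·0.9950 + 169.0·0.5184 = 899.0 kg (target 899.0 kg)
  TiO2: 354.9·0.9900 = 351.4 kg (target 351.4 kg)
  MgO: 243.2·0.9852 = 239.6 kg (target 239.6 kg)
  ZrO2: 248.0·0.6715 = 166.5 kg (target 166.5 kg)
  Al2O3: 261.2·0.9960 + 733.8·0.003000 = 262.4 kg (target 262.4 kg)
Consistency of the glass mass: total batch − LOI = 2000 kg (targets for the oxides total 2000 kg; against the stated basis, 2000 kg — any gap is answer rounding).
Summing the batch: Σ batch = 2010 kg; Σ batch·LOI gives LOI loss = 10.42 kg; yield: glass divided by total = 99.48%.

Revised batch per 2000 kg melt:
  Component G: 261.2 kg
  Ingredient B: 248.0 kg
  Component C: 733.8 kg
  Feed D: 169.0 kg
  Stock E: 243.2 kg
  Ingredient F: 354.9 kg
Total batch = 2010 kg; LOI loss = 10.42 kg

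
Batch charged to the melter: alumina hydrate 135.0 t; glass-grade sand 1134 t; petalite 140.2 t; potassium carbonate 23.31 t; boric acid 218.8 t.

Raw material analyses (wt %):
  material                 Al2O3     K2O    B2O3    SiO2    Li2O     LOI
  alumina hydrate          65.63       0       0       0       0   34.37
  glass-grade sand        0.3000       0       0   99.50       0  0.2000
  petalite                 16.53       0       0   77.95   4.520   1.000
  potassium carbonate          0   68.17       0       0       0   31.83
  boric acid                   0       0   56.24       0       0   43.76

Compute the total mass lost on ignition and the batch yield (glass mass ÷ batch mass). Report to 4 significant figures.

LOI loss = 153.2 t; glass = 1498 t; yield = 90.72%

The whole derivation carries full precision end to end — rounding to 4 significant figures applies to each working value as displayed; a single rounding yields every reported figure — derived quantities, including totals, yield, glass mass, ignition loss, five oxide percentages, are rebuilt starting from the weights on 1498 t of glass at full float precision, exactly as shown in question or answer.
Loss on ignition, line by line:
  alumina hydrate: 135.0 × 0.3437 = 46.40 t
  glass-grade sand: 1134 × 0.002000 = 2.268 t
  petalite: 140.2 × 0.01000 = 1.402 t
  potassium carbonate: 23.31 × 0.3183 = 7.420 t
  boric acid: 218.8 × 0.4376 = 95.75 t
Total LOI = 153.2 t
Glass = batch − LOI = 1651 − 153.2 = 1498 t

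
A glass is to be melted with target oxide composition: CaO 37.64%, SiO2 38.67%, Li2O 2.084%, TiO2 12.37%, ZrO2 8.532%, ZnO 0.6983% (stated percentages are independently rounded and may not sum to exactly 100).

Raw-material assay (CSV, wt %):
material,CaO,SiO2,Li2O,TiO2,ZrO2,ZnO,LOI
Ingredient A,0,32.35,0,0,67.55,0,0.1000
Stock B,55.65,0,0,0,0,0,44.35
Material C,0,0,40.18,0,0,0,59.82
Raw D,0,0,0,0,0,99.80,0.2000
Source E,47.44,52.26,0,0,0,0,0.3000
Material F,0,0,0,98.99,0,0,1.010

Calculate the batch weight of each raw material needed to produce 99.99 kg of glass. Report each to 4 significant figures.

All arithmetic runs at full precision in every operation. The intermediate values are shown rounded to 4 significant digits across the worked steps. A single rounding completes every reported number. Derived quantities, which include totals, net glass mass, six oxide percentages, the yield, ignition loss, are recomputed at full precision, precisely as stated by the problem or answer text, from the weighed amounts at 99.99 kg of glass.
Target masses of each oxide per 99.99 kg glass:
  CaO: 37.64% × 99.99 = 37.64 kg
  SiO2: 38.67% × 99.99 = 38.67 kg
  Li2O: 2.084% × 99.99 = 2.084 kg
  TiO2: 12.37% × 99.99 = 12.37 kg
  ZrO2: 8.532% × 99.99 = 8.531 kg
  ZnO: 0.6983% × 99.99 = 0.6982 kg
Sums-versus-targets review given the weights on record, for the quoted basis mass (summed amounts equal target values up to rounding of the answer):
  CaO: 11.22·0.5565 + 66.17·0.4744 = 37.63 kg (target 37.64 kg)
  SiO2: 12.63·0.3235 + 66.17·0.5226 = 38.67 kg (target 38.67 kg)
  Li2O: 5.186·0.4018 = 2.084 kg (target 2.084 kg)
  TiO2: 12.49·0.9899 = 12.36 kg (target 12.37 kg)
  ZrO2: 12.63·0.6755 = 8.532 kg (target 8.531 kg)
  ZnO: 0.6996·0.9980 = 0.6982 kg (target 0.6982 kg)
Glass mass check: total batch − LOI = 99.98 kg (the Σ of target masses is 99.98 kg; versus the stated basis of 99.99 kg — gaps are rounding artifacts).
Batch total: Σ batch = 108.4 kg; ignition loss, Σ(batch × LOI) = 8.417 kg; as yield: glass ÷ batch → 92.23%.

Batch per 99.99 kg glass:
  Ingredient A: 12.63 kg
  Stock B: 11.22 kg
  Material C: 5.186 kg
  Raw D: 0.6996 kg
  Source E: 66.17 kg
  Material F: 12.49 kg
Total batch = 108.4 kg; LOI loss = 8.417 kg; yield = 92.23%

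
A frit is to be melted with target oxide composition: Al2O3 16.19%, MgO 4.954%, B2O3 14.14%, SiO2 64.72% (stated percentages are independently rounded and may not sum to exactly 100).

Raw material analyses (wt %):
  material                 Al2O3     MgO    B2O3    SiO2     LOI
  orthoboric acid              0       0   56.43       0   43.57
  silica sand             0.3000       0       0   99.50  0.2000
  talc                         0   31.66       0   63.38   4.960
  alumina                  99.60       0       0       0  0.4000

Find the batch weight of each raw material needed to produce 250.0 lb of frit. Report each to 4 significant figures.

Batch per 250.0 lb frit:
  orthoboric acid: 62.64 lb
  silica sand: 137.7 lb
  talc: 39.12 lb
  alumina: 40.22 lb
Total batch = 279.7 lb; LOI loss = 29.67 lb; yield = 89.39%

The working math maintains exact precision in every operation. Working values are printed, rounded to four significant digits, in the working. Exactly one rounding lands on each reported figure — the derived quantities (the yield, ignition loss, totals, four oxide percentages, net glass mass) are rebuilt starting from the weights per 250.0 lb of glass at full precision exactly as shown in question or answer.
Oxide-by-oxide targets in 250.0 lb frit:
  Al2O3: 16.19% × 250.0 = 40.48 lb
  MgO: 4.954% × 250.0 = 12.38 lb
  B2O3: 14.14% × 250.0 = 35.35 lb
  SiO2: 64.72% × 250.0 = 161.8 lb
Oxide-by-oxide audit given the weights on record, per the basis as stated (summed amounts equal target values exact up to rounding of places):
  Al2O3: 137.7·0.003000 + 40.22·0.9960 = 40.47 lb (target 40.48 lb)
  MgO: 39.12·0.3166 = 12.39 lb (target 12.38 lb)
  B2O3: 62.64·0.5643 = 35.35 lb (target 35.35 lb)
  SiO2: 137.7·0.9950 + 39.12·0.6338 = 161.8 lb (target 161.8 lb)
Mass balance on the glass: whole batch net of LOI = 250.0 lb (summing oxide targets gives 250.0 lb; the stated basis being 250.0 lb — rounding explains the deltas).
Batch grand total — Σ batch = 279.7 lb; ignition loss, Σ(batch × LOI) = 29.67 lb; yield: glass divided by total = 89.39%.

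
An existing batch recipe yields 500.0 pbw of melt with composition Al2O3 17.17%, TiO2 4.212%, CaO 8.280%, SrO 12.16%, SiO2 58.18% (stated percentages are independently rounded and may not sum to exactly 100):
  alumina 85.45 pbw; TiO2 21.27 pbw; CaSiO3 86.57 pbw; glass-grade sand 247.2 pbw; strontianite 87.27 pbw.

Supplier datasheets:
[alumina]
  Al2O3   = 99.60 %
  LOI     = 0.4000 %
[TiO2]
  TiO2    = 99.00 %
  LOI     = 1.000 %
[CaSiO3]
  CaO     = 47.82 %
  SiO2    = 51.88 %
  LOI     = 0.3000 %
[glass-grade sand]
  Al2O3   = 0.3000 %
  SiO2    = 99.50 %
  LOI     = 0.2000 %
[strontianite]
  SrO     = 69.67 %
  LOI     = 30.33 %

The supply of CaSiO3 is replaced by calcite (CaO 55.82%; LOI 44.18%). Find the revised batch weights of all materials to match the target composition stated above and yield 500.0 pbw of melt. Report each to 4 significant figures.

The intermediate values are shown, rounded to four significant digits, as written; all internal work keeps full precision from first step to last — a single rounding completes every reported number — derived quantities (yield, net glass mass, five oxide percentages, LOI, totals) are recomputed at exact precision from the batch weights at 500.0 pbw of glass exactly as shown in question or answer.
Target masses of each oxide per 500.0 pbw melt:
  Al2O3: 17.17% × 500.0 = 85.85 pbw
  TiO2: 4.212% × 500.0 = 21.06 pbw
  CaO: 8.280% × 500.0 = 41.40 pbw
  SrO: 12.16% × 500.0 = 60.80 pbw
  SiO2: 58.18% × 500.0 = 290.9 pbw
Checking each oxide sum given the weights on record, under the basis named above (target by target, the sums agree exact up to rounding of places):
  Al2O3: 85.31·0.9960 + 292.4·0.003000 = 85.85 pbw (target 85.85 pbw)
  TiO2: 21.27·0.9900 = 21.06 pbw (target 21.06 pbw)
  CaO: 74.17·0.5582 = 41.40 pbw (target 41.40 pbw)
  SrO: 87.27·0.6967 = 60.80 pbw (target 60.80 pbw)
  SiO2: 292.4·0.9950 = 290.9 pbw (target 290.9 pbw)
Mass balance on the glass: net batch after ignition = 500.0 pbw (summing oxide targets gives 500.0 pbw; the stated basis being 500.0 pbw — gaps are rounding artifacts).
Summing the batch: Σ batch = 560.4 pbw; ignition loss, Σ(batch × LOI) = 60.38 pbw; as yield: glass ÷ batch → 89.23%.

Revised batch per 500.0 pbw melt:
  alumina: 85.31 pbw
  TiO2: 21.27 pbw
  calcite: 74.17 pbw
  glass-grade sand: 292.4 pbw
  strontianite: 87.27 pbw
Total batch = 560.4 pbw; LOI loss = 60.38 pbw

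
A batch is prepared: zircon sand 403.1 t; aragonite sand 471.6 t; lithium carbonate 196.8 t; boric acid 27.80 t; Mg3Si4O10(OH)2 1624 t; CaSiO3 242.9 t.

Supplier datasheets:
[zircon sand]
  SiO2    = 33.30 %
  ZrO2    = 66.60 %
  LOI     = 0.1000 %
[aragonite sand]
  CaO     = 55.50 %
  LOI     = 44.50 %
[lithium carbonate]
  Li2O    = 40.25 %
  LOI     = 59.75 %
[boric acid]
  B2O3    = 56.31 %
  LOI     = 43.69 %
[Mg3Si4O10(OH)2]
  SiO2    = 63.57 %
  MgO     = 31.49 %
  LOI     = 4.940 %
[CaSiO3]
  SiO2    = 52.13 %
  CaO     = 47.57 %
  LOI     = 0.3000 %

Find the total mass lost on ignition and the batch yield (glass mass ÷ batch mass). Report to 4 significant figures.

The intermediate values are displayed rounded to four significant digits across the worked steps — all arithmetic holds full float precision in all steps. A single rounding completes each reported result. The derived quantities (the yield, LOI, the six compositions, net glass mass, totals) are rebuilt in exact precision from the weighed amounts per 2545 t of glass exactly as shown in problem or answer.
Each material's LOI contribution:
  zircon sand: 403.1 × 0.001000 = 0.4031 t
  aragonite sand: 471.6 × 0.4450 = 209.9 t
  lithium carbonate: 196.8 × 0.5975 = 117.6 t
  boric acid: 27.80 × 0.4369 = 12.15 t
  Mg3Si4O10(OH)2: 1624 × 0.04940 = 80.23 t
  CaSiO3: 242.9 × 0.003000 = 0.7287 t
Total LOI = 421.0 t
Glass = batch − LOI = 2966 − 421.0 = 2545 t

LOI loss = 421.0 t; glass = 2545 t; yield = 85.81%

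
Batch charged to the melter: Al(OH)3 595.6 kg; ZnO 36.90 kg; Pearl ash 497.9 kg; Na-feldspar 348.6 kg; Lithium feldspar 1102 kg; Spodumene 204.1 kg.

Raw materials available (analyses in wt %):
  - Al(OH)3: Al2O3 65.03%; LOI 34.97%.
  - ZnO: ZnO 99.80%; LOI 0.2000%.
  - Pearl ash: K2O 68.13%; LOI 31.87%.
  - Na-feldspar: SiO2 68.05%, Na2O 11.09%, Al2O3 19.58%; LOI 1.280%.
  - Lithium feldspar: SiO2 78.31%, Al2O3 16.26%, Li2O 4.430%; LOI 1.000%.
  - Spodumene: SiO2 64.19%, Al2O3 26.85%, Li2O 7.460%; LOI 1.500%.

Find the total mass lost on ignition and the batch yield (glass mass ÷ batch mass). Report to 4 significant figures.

In-progress results are displayed, with 4-significant-digit rounding, within the worked lines; all internal work runs at exact precision through every step — every reported result is rounded exactly once; derived quantities are recomputed in full float precision (totals, yield, six oxide percentages, glass mass, ignition loss) using the weight values on 2400 kg of glass exactly as shown in problem or answer.
LOI of each material in turn:
  Al(OH)3: 595.6 × 0.3497 = 208.3 kg
  ZnO: 36.90 × 0.002000 = 0.07380 kg
  Pearl ash: 497.9 × 0.3187 = 158.7 kg
  Na-feldspar: 348.6 × 0.01280 = 4.462 kg
  Lithium feldspar: 1102 × 0.01000 = 11.02 kg
  Spodumene: 204.1 × 0.01500 = 3.061 kg
Total LOI = 385.6 kg
Glass = batch − LOI = 2785 − 385.6 = 2400 kg

LOI loss = 385.6 kg; glass = 2400 kg; yield = 86.16%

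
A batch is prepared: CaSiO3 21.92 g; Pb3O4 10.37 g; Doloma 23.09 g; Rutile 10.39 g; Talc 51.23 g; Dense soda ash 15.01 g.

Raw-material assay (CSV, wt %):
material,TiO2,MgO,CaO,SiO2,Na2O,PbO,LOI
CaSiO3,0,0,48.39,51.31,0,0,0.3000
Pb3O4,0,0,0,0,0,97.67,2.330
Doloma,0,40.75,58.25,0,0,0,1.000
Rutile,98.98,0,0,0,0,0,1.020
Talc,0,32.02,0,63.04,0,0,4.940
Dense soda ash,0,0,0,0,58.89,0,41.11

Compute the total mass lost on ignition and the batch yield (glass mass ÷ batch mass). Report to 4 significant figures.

LOI loss = 9.346 g; glass = 122.7 g; yield = 92.92%

Full float precision is carried through every step; intermediates are printed (rounded to four significant figures) in the printout. Every reported value takes just one rounding — the derived quantities are recomputed starting from the weights for 122.7 g of glass in full float precision (the six compositions, glass mass, the totals, ignition loss, the yield) exactly as shown in question or answer.
Per-material ignition loss:
  CaSiO3: 21.92 × 0.003000 = 0.06576 g
  Pb3O4: 10.37 × 0.02330 = 0.2416 g
  Doloma: 23.09 × 0.01000 = 0.2309 g
  Rutile: 10.39 × 0.01020 = 0.1060 g
  Talc: 51.23 × 0.04940 = 2.531 g
  Dense soda ash: 15.01 × 0.4111 = 6.171 g
Total LOI = 9.346 g
Glass = batch − LOI = 132.0 − 9.346 = 122.7 g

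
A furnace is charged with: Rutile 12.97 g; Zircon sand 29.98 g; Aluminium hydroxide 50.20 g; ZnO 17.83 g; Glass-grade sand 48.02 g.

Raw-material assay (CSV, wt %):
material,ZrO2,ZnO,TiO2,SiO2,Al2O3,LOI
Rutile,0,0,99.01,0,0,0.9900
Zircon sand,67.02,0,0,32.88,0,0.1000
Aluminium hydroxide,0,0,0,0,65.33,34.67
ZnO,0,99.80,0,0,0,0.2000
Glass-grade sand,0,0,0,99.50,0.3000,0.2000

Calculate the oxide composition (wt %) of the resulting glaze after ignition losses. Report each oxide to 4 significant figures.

Glass mass = 141.3 g (batch 159.0 − LOI 17.69).
Composition: ZrO2 14.22%, ZnO 12.59%, TiO2 9.088%, SiO2 40.79%, Al2O3 23.31%

Intermediates are printed (rounded to 4 significant digits) across the worked steps. All internal work maintains full precision at all times — a single rounding yields every reported value; all derived quantities, including the five compositions, LOI, the yield, the totals, glass mass, are carried from the batch weights on 141.3 g of glass in exact precision, as set out in the question or the answer.
What the batch supplies per oxide:
  ZrO2: 29.98·0.6702 = 20.09 g
  ZnO: 17.83·0.9980 = 17.79 g
  TiO2: 12.97·0.9901 = 12.84 g
  SiO2: 29.98·0.3288 + 48.02·0.9950 = 57.64 g
  Al2O3: 50.20·0.6533 + 48.02·0.003000 = 32.94 g
LOI: 12.97·0.009900 + 29.98·0.001000 + 50.20·0.3467 + 17.83·0.002000 + 48.02·0.002000 = 17.69 g
The glass mass, total less LOI, = 159.0 − 17.69 = 141.3 g (equal to the oxide-mass sum)
each wt % is 100 × oxide ÷ glass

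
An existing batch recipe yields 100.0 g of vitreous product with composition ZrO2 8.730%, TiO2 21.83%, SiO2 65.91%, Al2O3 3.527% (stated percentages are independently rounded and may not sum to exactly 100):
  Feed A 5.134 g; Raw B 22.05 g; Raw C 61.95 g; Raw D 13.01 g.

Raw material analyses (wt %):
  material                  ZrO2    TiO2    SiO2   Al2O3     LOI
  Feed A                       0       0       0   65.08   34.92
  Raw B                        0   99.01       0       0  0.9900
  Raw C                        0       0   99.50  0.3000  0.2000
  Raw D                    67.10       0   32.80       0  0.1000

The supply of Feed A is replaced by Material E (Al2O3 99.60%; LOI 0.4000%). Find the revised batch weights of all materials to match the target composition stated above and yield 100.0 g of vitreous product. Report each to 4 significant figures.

All arithmetic carries full float precision at every stage. Values along the way are printed (rounded to 4 significant figures) when written out. A single rounding yields each reported value — derived quantities are rebuilt from the weighed amounts at 100.0 g of glass in full precision (ignition loss, the totals, four oxide percentages, the yield, net glass mass), as written in the problem or answer text.
Oxide-by-oxide targets in 100.0 g vitreous product:
  ZrO2: 8.730% × 100.0 = 8.730 g
  TiO2: 21.83% × 100.0 = 21.83 g
  SiO2: 65.91% × 100.0 = 65.91 g
  Al2O3: 3.527% × 100.0 = 3.527 g
Per-oxide balance check given the weights on record, under the basis named above (delivered sums recover each target exact up to rounding of places):
  ZrO2: 13.01·0.6710 = 8.730 g (target 8.730 g)
  TiO2: 22.05·0.9901 = 21.83 g (target 21.83 g)
  SiO2: 61.95·0.9950 + 13.01·0.3280 = 65.91 g (target 65.91 g)
  Al2O3: 3.355·0.9960 + 61.95·0.003000 = 3.527 g (target 3.527 g)
Glass-mass bookkeeping: whole batch net of LOI = 100.0 g (oxide target masses add up to 100.0 g; against the stated basis, 100.0 g — rounding explains the deltas).
Total batch = Σ batch = 100.4 g; LOI removed, Σ of batch·LOI: 0.3686 g; glass ÷ batch gives a yield of 99.63%.

Revised batch per 100.0 g vitreous product:
  Material E: 3.355 g
  Raw B: 22.05 g
  Raw C: 61.95 g
  Raw D: 13.01 g
Total batch = 100.4 g; LOI loss = 0.3686 g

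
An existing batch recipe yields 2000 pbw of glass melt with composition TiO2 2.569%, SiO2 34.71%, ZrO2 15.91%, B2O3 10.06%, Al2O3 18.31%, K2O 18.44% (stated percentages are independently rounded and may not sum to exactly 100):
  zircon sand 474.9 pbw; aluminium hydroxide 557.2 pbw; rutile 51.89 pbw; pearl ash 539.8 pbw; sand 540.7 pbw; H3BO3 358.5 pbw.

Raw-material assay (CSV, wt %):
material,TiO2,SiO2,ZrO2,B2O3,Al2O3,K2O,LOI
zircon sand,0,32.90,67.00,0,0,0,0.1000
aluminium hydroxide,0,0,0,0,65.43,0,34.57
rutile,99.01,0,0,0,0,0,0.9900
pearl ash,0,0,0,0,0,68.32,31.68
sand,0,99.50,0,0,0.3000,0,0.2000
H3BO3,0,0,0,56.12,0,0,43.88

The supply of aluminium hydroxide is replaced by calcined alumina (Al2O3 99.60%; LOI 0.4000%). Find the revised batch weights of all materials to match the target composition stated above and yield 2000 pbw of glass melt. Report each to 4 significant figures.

Values along the way appear rounded to 4 significant digits — all arithmetic runs at full float precision from first step to last. Each reported result is rounded once only; all derived quantities are recomputed at exact precision (the totals, LOI, the yield, glass mass, six oxide percentages) starting from the weights on 2000 pbw of glass as quoted within the problem or the answer.
Target masses of each oxide per 2000 pbw glass melt:
  TiO2: 2.569% × 2000 = 51.38 pbw
  SiO2: 34.71% × 2000 = 694.2 pbw
  ZrO2: 15.91% × 2000 = 318.2 pbw
  B2O3: 10.06% × 2000 = 201.2 pbw
  Al2O3: 18.31% × 2000 = 366.2 pbw
  K2O: 18.44% × 2000 = 368.8 pbw
Checking each oxide sum working from each reported weight, for the quoted basis mass (target by target, the sums agree net of answer rounding effects):
  TiO2: 51.89·0.9901 = 51.38 pbw (target 51.38 pbw)
  SiO2: 474.9·0.3290 + 540.7·0.9950 = 694.2 pbw (target 694.2 pbw)
  ZrO2: 474.9·0.6700 = 318.2 pbw (target 318.2 pbw)
  B2O3: 358.5·0.5612 = 201.2 pbw (target 201.2 pbw)
  Al2O3: 366.0·0.9960 + 540.7·0.003000 = 366.2 pbw (target 366.2 pbw)
  K2O: 539.8·0.6832 = 368.8 pbw (target 368.8 pbw)
Mass balance on the glass: net batch after ignition = 2000 pbw (targets for the oxides total 2000 pbw; basis as stated: 2000 pbw — any gap is answer rounding).
Total batch = Σ batch = 2332 pbw; Σ batch·LOI gives LOI loss = 331.9 pbw; glass ÷ batch gives a yield of 85.77%.

Revised batch per 2000 pbw glass melt:
  zircon sand: 474.9 pbw
  calcined alumina: 366.0 pbw
  rutile: 51.89 pbw
  pearl ash: 539.8 pbw
  sand: 540.7 pbw
  H3BO3: 358.5 pbw
Total batch = 2332 pbw; LOI loss = 331.9 pbw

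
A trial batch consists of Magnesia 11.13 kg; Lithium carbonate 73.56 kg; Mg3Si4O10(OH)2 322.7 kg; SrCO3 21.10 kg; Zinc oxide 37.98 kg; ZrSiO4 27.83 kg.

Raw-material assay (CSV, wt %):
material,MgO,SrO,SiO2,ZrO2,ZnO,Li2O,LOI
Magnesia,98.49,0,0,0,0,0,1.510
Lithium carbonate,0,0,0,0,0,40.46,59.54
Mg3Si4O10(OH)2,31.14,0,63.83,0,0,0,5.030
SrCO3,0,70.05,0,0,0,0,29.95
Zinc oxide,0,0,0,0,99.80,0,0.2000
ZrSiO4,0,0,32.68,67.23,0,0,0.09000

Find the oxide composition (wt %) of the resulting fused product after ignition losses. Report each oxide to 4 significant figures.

Glass mass = 427.7 kg (batch 494.3 − LOI 66.62).
Composition: MgO 26.06%, SrO 3.456%, SiO2 50.29%, ZrO2 4.375%, ZnO 8.863%, Li2O 6.959%

Working values are shown (rounded to four significant figures) in the printout. All arithmetic holds full precision in every operation; each reported result is rounded only once — derived quantities are re-derived from the weighed amounts for 427.7 kg of glass in full precision (the totals, the six compositions, the yield, glass mass, LOI), exactly as printed in problem or answer.
What the batch supplies per oxide:
  MgO: 11.13·0.9849 + 322.7·0.3114 = 111.5 kg
  SrO: 21.10·0.7005 = 14.78 kg
  SiO2: 322.7·0.6383 + 27.83·0.3268 = 215.1 kg
  ZrO2: 27.83·0.6723 = 18.71 kg
  ZnO: 37.98·0.9980 = 37.90 kg
  Li2O: 73.56·0.4046 = 29.76 kg
LOI: 11.13·0.01510 + 73.56·0.5954 + 322.7·0.05030 + 21.10·0.2995 + 37.98·0.002000 + 27.83·9.000e-04 = 66.62 kg
Glass mass = batch − LOI = 494.3 − 66.62 = 427.7 kg (the oxide masses sum to this)
wt %: oxide over glass, times 100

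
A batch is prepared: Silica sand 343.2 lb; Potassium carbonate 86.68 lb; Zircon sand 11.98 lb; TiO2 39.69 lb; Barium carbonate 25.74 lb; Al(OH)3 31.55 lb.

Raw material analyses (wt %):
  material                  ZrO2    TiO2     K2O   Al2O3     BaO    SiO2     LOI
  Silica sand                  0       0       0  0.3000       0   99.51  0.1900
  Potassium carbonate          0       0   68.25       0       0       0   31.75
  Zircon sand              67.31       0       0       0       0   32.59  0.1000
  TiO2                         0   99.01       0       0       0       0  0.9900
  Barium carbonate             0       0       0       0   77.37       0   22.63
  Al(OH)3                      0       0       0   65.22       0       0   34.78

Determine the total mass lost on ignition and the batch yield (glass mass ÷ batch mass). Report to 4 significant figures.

Working values are printed, rounded to four significant digits, as written. Each numeric step runs at exact precision at all times; every reported figure takes exactly one rounding — derived quantities (the totals, ignition loss, yield, six oxide percentages, net glass mass) are carried using the weight values at 493.5 lb of glass in full precision, as they appear in the question or the answer.
LOI of each material in turn:
  Silica sand: 343.2 × 0.001900 = 0.6521 lb
  Potassium carbonate: 86.68 × 0.3175 = 27.52 lb
  Zircon sand: 11.98 × 0.001000 = 0.01198 lb
  TiO2: 39.69 × 0.009900 = 0.3929 lb
  Barium carbonate: 25.74 × 0.2263 = 5.825 lb
  Al(OH)3: 31.55 × 0.3478 = 10.97 lb
Total LOI = 45.38 lb
Glass = batch − LOI = 538.8 − 45.38 = 493.5 lb

LOI loss = 45.38 lb; glass = 493.5 lb; yield = 91.58%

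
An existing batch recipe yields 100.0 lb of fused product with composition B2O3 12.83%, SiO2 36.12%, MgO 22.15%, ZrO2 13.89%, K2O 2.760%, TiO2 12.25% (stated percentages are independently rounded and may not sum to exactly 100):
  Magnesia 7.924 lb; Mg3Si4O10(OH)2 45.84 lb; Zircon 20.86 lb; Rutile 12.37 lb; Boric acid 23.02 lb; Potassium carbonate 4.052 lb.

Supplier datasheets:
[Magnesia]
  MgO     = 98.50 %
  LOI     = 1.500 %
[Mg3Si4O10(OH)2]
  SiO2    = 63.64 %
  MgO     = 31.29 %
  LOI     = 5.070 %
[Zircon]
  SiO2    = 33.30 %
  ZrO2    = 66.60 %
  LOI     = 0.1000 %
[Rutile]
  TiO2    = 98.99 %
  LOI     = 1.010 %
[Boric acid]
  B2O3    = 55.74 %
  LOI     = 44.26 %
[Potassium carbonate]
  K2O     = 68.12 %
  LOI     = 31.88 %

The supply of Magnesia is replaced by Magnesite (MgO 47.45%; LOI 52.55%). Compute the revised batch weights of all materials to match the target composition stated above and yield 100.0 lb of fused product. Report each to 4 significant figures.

All arithmetic maintains full precision throughout; values along the way are shown with 4-significant-figure rounding in the working — each reported value carries a single rounding. The derived quantities (yield, totals, six oxide percentages, LOI, glass mass) are computed in full precision using the weight values at 100.0 lb of glass precisely as stated by question or answer.
Target masses of each oxide per 100.0 lb fused product:
  B2O3: 12.83% × 100.0 = 12.83 lb
  SiO2: 36.12% × 100.0 = 36.12 lb
  MgO: 22.15% × 100.0 = 22.15 lb
  ZrO2: 13.89% × 100.0 = 13.89 lb
  K2O: 2.760% × 100.0 = 2.760 lb
  TiO2: 12.25% × 100.0 = 12.25 lb
Mass-balance tally per oxide with the batch weights as given, under the basis named above (sums match the target masses given rounding of the digits):
  B2O3: 23.02·0.5574 = 12.83 lb (target 12.83 lb)
  SiO2: 45.84·0.6364 + 20.86·0.3330 = 36.12 lb (target 36.12 lb)
  MgO: 16.45·0.4745 + 45.84·0.3129 = 22.15 lb (target 22.15 lb)
  ZrO2: 20.86·0.6660 = 13.89 lb (target 13.89 lb)
  K2O: 4.052·0.6812 = 2.760 lb (target 2.760 lb)
  TiO2: 12.37·0.9899 = 12.25 lb (target 12.25 lb)
Auditing the glass mass value: batch total minus LOI = 100.0 lb (summing oxide targets gives 100.0 lb; stated basis 100.0 lb — deltas are rounding alone).
Batch grand total — Σ batch = 122.6 lb; LOI loss = Σ batch·LOI = 22.59 lb; yield = glass ÷ total batch = 81.57%.

Revised batch per 100.0 lb fused product:
  Magnesite: 16.45 lb
  Mg3Si4O10(OH)2: 45.84 lb
  Zircon: 20.86 lb
  Rutile: 12.37 lb
  Boric acid: 23.02 lb
  Potassium carbonate: 4.052 lb
Total batch = 122.6 lb; LOI loss = 22.59 lb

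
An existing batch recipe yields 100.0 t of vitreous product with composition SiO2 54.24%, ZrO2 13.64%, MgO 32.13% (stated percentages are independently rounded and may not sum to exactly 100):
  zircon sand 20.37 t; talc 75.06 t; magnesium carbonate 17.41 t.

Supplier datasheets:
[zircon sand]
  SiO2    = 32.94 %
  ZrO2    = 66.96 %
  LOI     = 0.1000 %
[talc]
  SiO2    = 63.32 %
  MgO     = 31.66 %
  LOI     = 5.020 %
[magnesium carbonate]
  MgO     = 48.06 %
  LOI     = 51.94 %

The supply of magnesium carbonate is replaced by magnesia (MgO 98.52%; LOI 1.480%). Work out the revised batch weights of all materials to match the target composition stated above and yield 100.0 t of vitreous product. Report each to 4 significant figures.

Revised batch per 100.0 t vitreous product:
  zircon sand: 20.37 t
  talc: 75.06 t
  magnesia: 8.491 t
Total batch = 103.9 t; LOI loss = 3.914 t

Full precision is held at all times — values along the way appear, with 4-significant-figure rounding, alongside each step. Each reported result receives exactly one rounding; derived quantities (glass mass, totals, three oxide percentages, yield, ignition loss) are carried in full float precision from the weighed amounts on 100.0 t of glass exactly as printed in the problem or the answer.
Oxide-by-oxide targets in 100.0 t vitreous product:
  SiO2: 54.24% × 100.0 = 54.24 t
  ZrO2: 13.64% × 100.0 = 13.64 t
  MgO: 32.13% × 100.0 = 32.13 t
Mass-balance tally per oxide on the weights just shown, on the stated basis (target by target, the sums agree modulo rounding of the values):
  SiO2: 20.37·0.3294 + 75.06·0.6332 = 54.24 t (target 54.24 t)
  ZrO2: 20.37·0.6696 = 13.64 t (target 13.64 t)
  MgO: 75.06·0.3166 + 8.491·0.9852 = 32.13 t (target 32.13 t)
The glass-mass cross-check: Σ batch − LOI loss = 100.0 t (summing oxide targets gives 100.0 t; with the basis standing at 100.0 t — a pure rounding effect).
Adding the batch up: Σ batch = 103.9 t; the LOI term Σ batch·LOI equals 3.914 t; the yield ratio, glass ÷ batch: 96.23%.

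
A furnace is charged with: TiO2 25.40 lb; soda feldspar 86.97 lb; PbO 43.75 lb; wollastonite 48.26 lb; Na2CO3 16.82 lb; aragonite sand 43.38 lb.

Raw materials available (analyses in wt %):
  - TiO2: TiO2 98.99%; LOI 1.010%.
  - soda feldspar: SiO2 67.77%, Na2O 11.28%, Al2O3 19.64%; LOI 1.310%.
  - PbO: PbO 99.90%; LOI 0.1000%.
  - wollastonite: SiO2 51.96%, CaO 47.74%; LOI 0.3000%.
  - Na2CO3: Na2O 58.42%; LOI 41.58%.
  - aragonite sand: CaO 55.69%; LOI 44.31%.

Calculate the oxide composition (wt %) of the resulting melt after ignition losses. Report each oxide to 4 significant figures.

Glass mass = 236.8 lb (batch 264.6 − LOI 27.80).
Composition: SiO2 35.48%, CaO 19.93%, PbO 18.46%, Na2O 8.293%, Al2O3 7.214%, TiO2 10.62%

Every computation carries full float precision end to end. Rounding to 4 significant digits extends to every mid-chain value as printed. Every reported figure takes a single rounding — all derived quantities (the six compositions, the totals, net glass mass, LOI, yield) are re-derived in exact precision from the weighed amounts at 236.8 lb of glass, as given in problem or answer.
Oxide masses out of the charge:
  SiO2: 86.97·0.6777 + 48.26·0.5196 = 84.02 lb
  CaO: 48.26·0.4774 + 43.38·0.5569 = 47.20 lb
  PbO: 43.75·0.9990 = 43.71 lb
  Na2O: 86.97·0.1128 + 16.82·0.5842 = 19.64 lb
  Al2O3: 86.97·0.1964 = 17.08 lb
  TiO2: 25.40·0.9899 = 25.14 lb
LOI: 25.40·0.01010 + 86.97·0.01310 + 43.75·0.001000 + 48.26·0.003000 + 16.82·0.4158 + 43.38·0.4431 = 27.80 lb
Glass = total batch minus LOI = 264.6 − 27.80 = 236.8 lb (= the summed oxide contributions)
percent by weight: oxide/glass ×100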